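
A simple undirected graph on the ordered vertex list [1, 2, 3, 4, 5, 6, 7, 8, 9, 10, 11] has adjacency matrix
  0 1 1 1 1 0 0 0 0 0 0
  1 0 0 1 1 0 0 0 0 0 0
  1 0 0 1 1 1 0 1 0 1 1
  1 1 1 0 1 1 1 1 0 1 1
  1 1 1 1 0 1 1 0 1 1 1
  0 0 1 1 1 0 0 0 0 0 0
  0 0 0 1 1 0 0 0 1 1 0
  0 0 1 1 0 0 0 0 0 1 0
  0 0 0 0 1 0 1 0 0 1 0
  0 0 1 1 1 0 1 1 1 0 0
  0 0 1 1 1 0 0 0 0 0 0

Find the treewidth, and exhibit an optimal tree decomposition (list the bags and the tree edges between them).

Treewidth 3.
One optimal decomposition is:
Bags: B1 = {3, 4, 5, 6}  B2 = {1, 3, 4, 5}  B3 = {3, 4, 5, 11}  B4 = {3, 4, 5, 10}  B5 = {4, 5, 7, 10}  B6 = {5, 7, 9, 10}  B7 = {1, 2, 4, 5}  B8 = {3, 4, 8, 10}
Tree: B1–B2, B2–B3, B1–B4, B4–B5, B5–B6, B2–B7, B4–B8

Every bag has size at most 4, so the width is 4 − 1 = 3 and tw(G) ≤ 3. On the other hand G contains the 4-clique {5, 7, 9, 10}. A clique must lie in a single bag of any decomposition, so no decomposition can have width below 3. Hence tw(G) = 3 exactly.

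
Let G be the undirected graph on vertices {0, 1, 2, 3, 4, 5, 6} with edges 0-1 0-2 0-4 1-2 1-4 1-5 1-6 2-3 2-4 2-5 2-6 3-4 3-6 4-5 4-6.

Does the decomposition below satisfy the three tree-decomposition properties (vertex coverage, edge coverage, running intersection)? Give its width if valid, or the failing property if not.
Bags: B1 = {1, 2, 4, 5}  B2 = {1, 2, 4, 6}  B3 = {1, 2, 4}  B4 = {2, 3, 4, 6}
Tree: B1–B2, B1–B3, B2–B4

A tree decomposition must satisfy three properties: every vertex lies in some bag; for every edge, both endpoints lie together in some bag; and for every vertex, the bags containing it form a connected subtree. Here vertex 0 appears in no bag, so the decomposition is invalid.

No — vertex 0 appears in no bag.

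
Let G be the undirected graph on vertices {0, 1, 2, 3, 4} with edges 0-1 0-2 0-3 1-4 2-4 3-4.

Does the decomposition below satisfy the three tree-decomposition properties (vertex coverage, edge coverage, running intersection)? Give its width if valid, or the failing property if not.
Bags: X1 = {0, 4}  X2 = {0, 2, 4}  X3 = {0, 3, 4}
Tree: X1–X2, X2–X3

No — vertex 1 appears in no bag.

A tree decomposition must satisfy three properties: every vertex lies in some bag; for every edge, both endpoints lie together in some bag; and for every vertex, the bags containing it form a connected subtree. Here vertex 1 appears in no bag, so the decomposition is invalid.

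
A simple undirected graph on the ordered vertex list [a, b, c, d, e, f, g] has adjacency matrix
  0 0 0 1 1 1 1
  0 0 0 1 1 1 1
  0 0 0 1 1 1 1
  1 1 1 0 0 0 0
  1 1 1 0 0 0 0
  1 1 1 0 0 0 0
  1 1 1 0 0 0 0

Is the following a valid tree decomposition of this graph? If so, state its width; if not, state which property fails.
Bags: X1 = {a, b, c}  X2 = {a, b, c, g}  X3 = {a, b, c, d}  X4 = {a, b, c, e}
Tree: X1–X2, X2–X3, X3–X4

No — vertex f appears in no bag.

A tree decomposition must satisfy three properties: every vertex lies in some bag; for every edge, both endpoints lie together in some bag; and for every vertex, the bags containing it form a connected subtree. Here vertex f appears in no bag, so the decomposition is invalid.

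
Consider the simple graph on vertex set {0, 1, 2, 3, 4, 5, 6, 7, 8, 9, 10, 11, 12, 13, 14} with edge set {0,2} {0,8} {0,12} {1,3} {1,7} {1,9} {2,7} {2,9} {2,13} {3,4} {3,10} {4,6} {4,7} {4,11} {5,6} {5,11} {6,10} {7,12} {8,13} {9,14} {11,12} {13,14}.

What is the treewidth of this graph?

3

A width-3 tree decomposition is:
Bags: B1 = {0, 8, 13, 14}  B2 = {0, 2, 13, 14}  B3 = {0, 2, 9, 14}  B4 = {0, 2, 9, 12}  B5 = {2, 7, 9, 12}  B6 = {1, 7, 9, 12}  B7 = {1, 7, 11, 12}  B8 = {1, 4, 7, 11}  B9 = {1, 3, 4, 11}  B10 = {3, 4, 5, 11}  B11 = {3, 4, 5, 6}  B12 = {3, 5, 6, 10}
Tree: B1–B2, B2–B3, B3–B4, B4–B5, B5–B6, B6–B7, B7–B8, B8–B9, B9–B10, B10–B11, B11–B12
The largest bag has 4 vertices, giving width 3; this decomposition certifies tw(G) ≤ 3. For the lower bound: the 4 vertex sets {8,13,14}, {0}, {2}, {1,7,9,12} are disjoint, each induces a connected subgraph, and every pair is joined by at least one edge of G. Contracting each set to a single vertex therefore yields K_{4} as a minor, and since treewidth is minor-monotone, tw(G) ≥ tw(K_{4}) = 3. The upper and lower bounds meet at 3, so that is the treewidth.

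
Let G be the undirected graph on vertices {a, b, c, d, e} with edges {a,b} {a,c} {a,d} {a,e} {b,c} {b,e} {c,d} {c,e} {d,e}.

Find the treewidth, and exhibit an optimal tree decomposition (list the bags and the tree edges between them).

Every bag has size at most 4, so the width is 4 − 1 = 3 and tw(G) ≤ 3. For the lower bound, the 4 vertices {a, c, d, e} are pairwise adjacent, and any tree decomposition puts a clique entirely inside one bag — forcing width ≥ 3. Therefore the treewidth is 3.

Treewidth 3.
Bags: B1 = {a, c, d, e}  B2 = {a, b, c, e}
Tree: B1–B2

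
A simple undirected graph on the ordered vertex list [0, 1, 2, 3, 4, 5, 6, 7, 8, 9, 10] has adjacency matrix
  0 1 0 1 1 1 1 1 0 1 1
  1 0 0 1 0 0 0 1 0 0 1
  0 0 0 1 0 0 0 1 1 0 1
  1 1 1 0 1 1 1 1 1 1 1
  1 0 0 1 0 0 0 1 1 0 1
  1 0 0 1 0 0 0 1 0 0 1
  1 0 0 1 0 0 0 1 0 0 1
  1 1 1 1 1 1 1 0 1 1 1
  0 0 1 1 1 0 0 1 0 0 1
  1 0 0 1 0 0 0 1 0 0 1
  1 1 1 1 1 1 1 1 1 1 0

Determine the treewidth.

A width-4 tree decomposition is:
Bags: B1 = {0, 3, 4, 7, 10}  B2 = {3, 4, 7, 8, 10}  B3 = {0, 3, 7, 9, 10}  B4 = {0, 3, 5, 7, 10}  B5 = {2, 3, 7, 8, 10}  B6 = {0, 3, 6, 7, 10}  B7 = {0, 1, 3, 7, 10}
Tree: B1–B2, B1–B3, B3–B4, B2–B5, B4–B6, B3–B7
Each bag holds 5 vertices, so the decomposition has width 4, which upper-bounds the treewidth. Conversely, {0, 1, 3, 7, 10} is a clique of size 5, and the vertices of any clique must share a bag in every tree decomposition; so some bag has ≥ 5 vertices and tw(G) ≥ 4. Hence tw(G) = 4 exactly.

4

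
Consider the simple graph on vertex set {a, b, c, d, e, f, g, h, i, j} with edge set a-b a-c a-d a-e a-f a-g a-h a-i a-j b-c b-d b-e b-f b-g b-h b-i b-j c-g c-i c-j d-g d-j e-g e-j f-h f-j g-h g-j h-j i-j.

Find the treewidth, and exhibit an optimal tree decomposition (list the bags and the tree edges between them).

Treewidth 4.
Bags: B1 = {a, b, e, g, j}  B2 = {a, b, g, h, j}  B3 = {a, b, d, g, j}  B4 = {a, b, c, g, j}  B5 = {a, b, f, h, j}  B6 = {a, b, c, i, j}
Tree: B1–B2, B1–B3, B1–B4, B2–B5, B4–B6

Each bag holds 5 vertices, so the decomposition has width 4, which upper-bounds the treewidth. For the lower bound, the 5 vertices {a, b, d, g, j} are pairwise adjacent, and any tree decomposition puts a clique entirely inside one bag — forcing width ≥ 4. Hence tw(G) = 4 exactly.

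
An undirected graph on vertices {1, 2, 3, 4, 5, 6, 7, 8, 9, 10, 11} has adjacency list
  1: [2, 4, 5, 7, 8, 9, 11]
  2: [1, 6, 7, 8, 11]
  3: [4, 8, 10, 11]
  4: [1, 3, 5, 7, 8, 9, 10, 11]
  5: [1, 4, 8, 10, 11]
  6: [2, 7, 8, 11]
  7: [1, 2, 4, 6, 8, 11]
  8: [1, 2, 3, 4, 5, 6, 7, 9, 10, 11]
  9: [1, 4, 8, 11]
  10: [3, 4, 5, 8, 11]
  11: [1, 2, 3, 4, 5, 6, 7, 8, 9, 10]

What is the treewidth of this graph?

4

A width-4 tree decomposition is:
Bags: B1 = {1, 2, 7, 8, 11}  B2 = {1, 4, 7, 8, 11}  B3 = {1, 4, 5, 8, 11}  B4 = {1, 4, 8, 9, 11}  B5 = {4, 5, 8, 10, 11}  B6 = {2, 6, 7, 8, 11}  B7 = {3, 4, 8, 10, 11}
Tree: B1–B2, B2–B3, B2–B4, B3–B5, B1–B6, B5–B7
Each bag holds 5 vertices, so the decomposition has width 4, which upper-bounds the treewidth. Conversely, {1, 2, 7, 8, 11} is a clique of size 5, and the vertices of any clique must share a bag in every tree decomposition; so some bag has ≥ 5 vertices and tw(G) ≥ 4. Hence tw(G) = 4 exactly.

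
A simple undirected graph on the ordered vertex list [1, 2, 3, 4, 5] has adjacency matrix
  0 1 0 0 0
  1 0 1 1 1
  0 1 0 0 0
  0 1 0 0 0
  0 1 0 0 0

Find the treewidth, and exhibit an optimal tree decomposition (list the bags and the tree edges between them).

Every bag has size at most 2, so the width is 2 − 1 = 1 and tw(G) ≤ 1. G has an edge, so its treewidth is at least 1. Hence tw(G) = 1 exactly.

Treewidth 1.
One such decomposition:
Bags: B1 = {2, 3}  B2 = {2, 5}  B3 = {1, 2}  B4 = {2, 4}
Tree: B1–B2, B1–B3, B1–B4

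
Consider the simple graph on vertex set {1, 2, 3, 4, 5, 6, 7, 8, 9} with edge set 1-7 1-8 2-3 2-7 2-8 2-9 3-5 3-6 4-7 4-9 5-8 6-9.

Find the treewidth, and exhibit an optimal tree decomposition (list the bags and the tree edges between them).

Treewidth 3.
One such decomposition:
Bags: B1 = {3, 5, 6, 8}  B2 = {2, 3, 6, 8}  B3 = {2, 6, 8, 9}  B4 = {1, 2, 8, 9}  B5 = {1, 2, 7, 9}  B6 = {1, 4, 7, 9}
Tree: B1–B2, B2–B3, B3–B4, B4–B5, B5–B6

Every bag has size at most 4, so the width is 4 − 1 = 3 and tw(G) ≤ 3. For the lower bound: the 4 vertex sets {3,5,6}, {8}, {2}, {1,4,7,9} are disjoint, each induces a connected subgraph, and every pair is joined by at least one edge of G. Contracting each set to a single vertex therefore yields K_{4} as a minor, and since treewidth is minor-monotone, tw(G) ≥ tw(K_{4}) = 3. Hence tw(G) = 3 exactly.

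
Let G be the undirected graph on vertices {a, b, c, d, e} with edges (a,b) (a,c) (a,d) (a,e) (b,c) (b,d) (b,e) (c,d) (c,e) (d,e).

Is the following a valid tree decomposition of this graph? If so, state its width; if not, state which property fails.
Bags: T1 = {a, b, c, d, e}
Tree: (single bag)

Every vertex of G appears in some bag (union = {a, b, c, d, e}); every edge is covered by a bag; and for each vertex v the set of bags containing v is connected in the bag tree. The decomposition is therefore valid. The largest bag has 5 vertices, so the width is 4.

Yes; width 4.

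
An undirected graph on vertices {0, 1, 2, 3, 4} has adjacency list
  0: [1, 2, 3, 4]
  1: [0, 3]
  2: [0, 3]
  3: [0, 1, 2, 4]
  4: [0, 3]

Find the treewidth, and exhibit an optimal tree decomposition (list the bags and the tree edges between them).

The largest bag has 3 vertices, giving width 2; this decomposition certifies tw(G) ≤ 2. Conversely, {0, 1, 3} is a clique of size 3, and the vertices of any clique must share a bag in every tree decomposition; so some bag has ≥ 3 vertices and tw(G) ≥ 2. Hence tw(G) = 2 exactly.

Treewidth 2.
One such decomposition:
Bags: B1 = {0, 2, 3}  B2 = {0, 1, 3}  B3 = {0, 3, 4}
Tree: B1–B2, B2–B3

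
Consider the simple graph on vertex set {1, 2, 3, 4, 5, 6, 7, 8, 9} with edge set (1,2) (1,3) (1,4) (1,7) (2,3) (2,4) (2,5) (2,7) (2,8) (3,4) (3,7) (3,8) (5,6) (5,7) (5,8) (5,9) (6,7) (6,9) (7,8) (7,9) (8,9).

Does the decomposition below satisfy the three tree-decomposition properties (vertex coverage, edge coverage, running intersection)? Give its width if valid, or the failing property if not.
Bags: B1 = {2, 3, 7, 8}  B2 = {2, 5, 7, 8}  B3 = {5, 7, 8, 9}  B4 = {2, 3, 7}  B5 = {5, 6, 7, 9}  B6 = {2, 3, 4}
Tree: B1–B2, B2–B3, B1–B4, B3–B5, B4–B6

A tree decomposition must satisfy three properties: every vertex lies in some bag; for every edge, both endpoints lie together in some bag; and for every vertex, the bags containing it form a connected subtree. Here vertex 1 appears in no bag, so the decomposition is invalid.

No — vertex 1 appears in no bag.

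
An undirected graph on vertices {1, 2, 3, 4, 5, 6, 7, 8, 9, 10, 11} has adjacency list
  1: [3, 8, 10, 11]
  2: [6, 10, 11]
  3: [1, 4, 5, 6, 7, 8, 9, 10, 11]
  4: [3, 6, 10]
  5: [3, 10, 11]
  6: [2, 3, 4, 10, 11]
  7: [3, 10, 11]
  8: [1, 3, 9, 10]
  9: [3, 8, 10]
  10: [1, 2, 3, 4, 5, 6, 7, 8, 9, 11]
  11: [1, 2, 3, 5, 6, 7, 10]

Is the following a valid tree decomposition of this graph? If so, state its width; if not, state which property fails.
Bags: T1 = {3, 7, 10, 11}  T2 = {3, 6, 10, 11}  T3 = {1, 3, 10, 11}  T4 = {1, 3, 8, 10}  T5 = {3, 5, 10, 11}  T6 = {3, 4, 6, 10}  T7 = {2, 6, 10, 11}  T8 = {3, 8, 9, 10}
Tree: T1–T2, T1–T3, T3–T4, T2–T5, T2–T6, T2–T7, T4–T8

Every vertex of G appears in some bag (union = {1, 2, 3, 4, 5, 6, 7, 8, 9, 10, 11}); every edge is covered by a bag; and for each vertex v the set of bags containing v is connected in the bag tree. The decomposition is therefore valid. The largest bag has 4 vertices, so the width is 3.

Yes; width 3.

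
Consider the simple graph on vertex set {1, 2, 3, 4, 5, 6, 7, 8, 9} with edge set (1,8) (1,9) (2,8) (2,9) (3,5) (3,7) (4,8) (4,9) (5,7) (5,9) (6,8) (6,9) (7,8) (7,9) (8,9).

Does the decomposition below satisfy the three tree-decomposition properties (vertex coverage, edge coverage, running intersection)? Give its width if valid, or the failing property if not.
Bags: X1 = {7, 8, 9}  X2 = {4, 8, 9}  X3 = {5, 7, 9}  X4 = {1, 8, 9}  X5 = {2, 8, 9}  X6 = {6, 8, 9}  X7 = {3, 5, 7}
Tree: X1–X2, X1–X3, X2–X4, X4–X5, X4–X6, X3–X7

Yes; width 2.

Every vertex of G appears in some bag (union = {1, 2, 3, 4, 5, 6, 7, 8, 9}); every edge is covered by a bag; and for each vertex v the set of bags containing v is connected in the bag tree. The decomposition is therefore valid. The largest bag has 3 vertices, so the width is 2.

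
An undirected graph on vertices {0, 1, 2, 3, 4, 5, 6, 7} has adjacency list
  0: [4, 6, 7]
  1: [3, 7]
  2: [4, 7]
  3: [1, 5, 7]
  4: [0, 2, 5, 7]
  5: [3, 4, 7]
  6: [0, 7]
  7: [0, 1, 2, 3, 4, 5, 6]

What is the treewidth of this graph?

2

A width-2 tree decomposition is:
Bags: B1 = {4, 5, 7}  B2 = {3, 5, 7}  B3 = {2, 4, 7}  B4 = {0, 4, 7}  B5 = {0, 6, 7}  B6 = {1, 3, 7}
Tree: B1–B2, B1–B3, B1–B4, B4–B5, B2–B6
Every bag has size at most 3, so the width is 3 − 1 = 2 and tw(G) ≤ 2. Conversely, {1, 3, 7} is a clique of size 3, and the vertices of any clique must share a bag in every tree decomposition; so some bag has ≥ 3 vertices and tw(G) ≥ 2. The upper and lower bounds meet at 2, so that is the treewidth.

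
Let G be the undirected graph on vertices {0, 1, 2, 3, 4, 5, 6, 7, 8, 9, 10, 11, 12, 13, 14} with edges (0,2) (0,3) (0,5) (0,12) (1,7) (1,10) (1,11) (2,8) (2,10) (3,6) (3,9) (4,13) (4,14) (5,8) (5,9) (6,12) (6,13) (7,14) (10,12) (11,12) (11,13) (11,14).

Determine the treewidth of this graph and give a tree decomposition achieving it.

Every bag has size at most 4, so the width is 4 − 1 = 3 and tw(G) ≤ 3. For the lower bound: the 4 vertex sets {4,7,14}, {1}, {11}, {6,10,12,13} are disjoint, each induces a connected subgraph, and every pair is joined by at least one edge of G. Contracting each set to a single vertex therefore yields K_{4} as a minor, and since treewidth is minor-monotone, tw(G) ≥ tw(K_{4}) = 3. The upper and lower bounds meet at 3, so that is the treewidth.

Treewidth 3.
Bags: B1 = {1, 4, 7, 14}  B2 = {1, 4, 11, 14}  B3 = {1, 4, 11, 13}  B4 = {1, 10, 11, 13}  B5 = {10, 11, 12, 13}  B6 = {6, 10, 12, 13}  B7 = {2, 6, 10, 12}  B8 = {0, 2, 6, 12}  B9 = {0, 2, 3, 6}  B10 = {0, 2, 3, 8}  B11 = {0, 3, 5, 8}  B12 = {3, 5, 8, 9}
Tree: B1–B2, B2–B3, B3–B4, B4–B5, B5–B6, B6–B7, B7–B8, B8–B9, B9–B10, B10–B11, B11–B12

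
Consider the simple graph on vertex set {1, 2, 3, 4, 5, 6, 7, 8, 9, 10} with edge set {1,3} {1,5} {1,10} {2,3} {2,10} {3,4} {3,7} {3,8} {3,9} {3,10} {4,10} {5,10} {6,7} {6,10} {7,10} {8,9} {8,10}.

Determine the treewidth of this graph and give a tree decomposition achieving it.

Treewidth 2.
Bags: B1 = {3, 7, 10}  B2 = {3, 8, 10}  B3 = {1, 3, 10}  B4 = {2, 3, 10}  B5 = {6, 7, 10}  B6 = {1, 5, 10}  B7 = {3, 4, 10}  B8 = {3, 8, 9}
Tree: B1–B2, B1–B3, B2–B4, B1–B5, B3–B6, B1–B7, B2–B8

The largest bag has 3 vertices, giving width 2; this decomposition certifies tw(G) ≤ 2. On the other hand G contains the 3-clique {3, 8, 9}. A clique must lie in a single bag of any decomposition, so no decomposition can have width below 2. The upper and lower bounds meet at 2, so that is the treewidth.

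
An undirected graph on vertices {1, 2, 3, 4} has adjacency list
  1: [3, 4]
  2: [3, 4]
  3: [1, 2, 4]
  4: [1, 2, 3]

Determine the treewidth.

2

A width-2 tree decomposition is:
Bags: B1 = {2, 3, 4}  B2 = {1, 3, 4}
Tree: B1–B2
Each bag holds 3 vertices, so the decomposition has width 2, which upper-bounds the treewidth. For the lower bound, the 3 vertices {1, 3, 4} are pairwise adjacent, and any tree decomposition puts a clique entirely inside one bag — forcing width ≥ 2. Combining the bounds, tw(G) = 2.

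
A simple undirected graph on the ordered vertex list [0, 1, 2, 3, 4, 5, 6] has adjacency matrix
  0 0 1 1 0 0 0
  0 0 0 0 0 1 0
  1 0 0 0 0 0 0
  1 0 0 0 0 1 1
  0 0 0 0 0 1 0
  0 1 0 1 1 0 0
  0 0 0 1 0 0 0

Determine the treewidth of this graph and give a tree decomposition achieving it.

Treewidth 1.
Bags: B1 = {3, 5}  B2 = {4, 5}  B3 = {1, 5}  B4 = {0, 3}  B5 = {3, 6}  B6 = {0, 2}
Tree: B1–B2, B1–B3, B1–B4, B4–B5, B4–B6

The largest bag has 2 vertices, giving width 1; this decomposition certifies tw(G) ≤ 1. Any graph with an edge has treewidth ≥ 1, and G has the edge 3–5. Hence tw(G) = 1 exactly.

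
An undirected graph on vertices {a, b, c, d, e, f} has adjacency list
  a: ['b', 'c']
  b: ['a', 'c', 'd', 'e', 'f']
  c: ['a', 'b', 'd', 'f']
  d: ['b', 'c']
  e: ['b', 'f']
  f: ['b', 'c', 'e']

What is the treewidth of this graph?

2

A width-2 tree decomposition is:
Bags: B1 = {b, c, f}  B2 = {b, e, f}  B3 = {a, b, c}  B4 = {b, c, d}
Tree: B1–B2, B1–B3, B3–B4
Every bag has size at most 3, so the width is 3 − 1 = 2 and tw(G) ≤ 2. On the other hand G contains the 3-clique {b, e, f}. A clique must lie in a single bag of any decomposition, so no decomposition can have width below 2. Therefore the treewidth is 2.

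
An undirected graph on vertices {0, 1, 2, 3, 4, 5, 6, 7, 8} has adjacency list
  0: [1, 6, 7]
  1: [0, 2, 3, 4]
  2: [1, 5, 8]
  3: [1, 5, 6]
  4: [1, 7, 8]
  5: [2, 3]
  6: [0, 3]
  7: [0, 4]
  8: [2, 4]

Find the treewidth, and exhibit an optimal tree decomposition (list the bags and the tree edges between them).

Every bag has size at most 4, so the width is 4 − 1 = 3 and tw(G) ≤ 3. For the lower bound: the 4 vertex sets {0,6,7}, {4}, {1}, {2,3,5,8} are disjoint, each induces a connected subgraph, and every pair is joined by at least one edge of G. Contracting each set to a single vertex therefore yields K_{4} as a minor, and since treewidth is minor-monotone, tw(G) ≥ tw(K_{4}) = 3. Hence tw(G) = 3 exactly.

Treewidth 3.
One such decomposition:
Bags: B1 = {0, 4, 6, 7}  B2 = {0, 1, 4, 6}  B3 = {1, 3, 4, 6}  B4 = {1, 3, 4, 8}  B5 = {1, 2, 3, 8}  B6 = {2, 3, 5, 8}
Tree: B1–B2, B2–B3, B3–B4, B4–B5, B5–B6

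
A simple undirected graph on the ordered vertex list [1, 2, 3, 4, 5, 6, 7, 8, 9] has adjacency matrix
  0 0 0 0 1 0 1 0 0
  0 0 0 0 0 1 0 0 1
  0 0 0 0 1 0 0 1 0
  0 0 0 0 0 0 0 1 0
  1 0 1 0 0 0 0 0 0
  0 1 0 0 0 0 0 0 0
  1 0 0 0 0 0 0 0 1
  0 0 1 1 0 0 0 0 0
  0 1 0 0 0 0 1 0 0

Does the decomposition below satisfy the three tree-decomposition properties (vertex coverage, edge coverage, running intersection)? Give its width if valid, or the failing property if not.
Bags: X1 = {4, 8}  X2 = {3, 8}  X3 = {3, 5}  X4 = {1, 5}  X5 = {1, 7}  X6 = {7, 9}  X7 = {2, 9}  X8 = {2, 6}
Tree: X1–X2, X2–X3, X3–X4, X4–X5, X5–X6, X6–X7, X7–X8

Yes; width 1.

Vertex coverage: the bags together contain {1, 2, 3, 4, 5, 6, 7, 8, 9}, the full vertex set. Edge coverage: each edge of G has both endpoints in at least one bag. Running intersection: for every vertex, the bags containing it form a connected subtree. All three properties hold, so this is a valid tree decomposition of width max|bag| − 1 = 1, and hence tw(G) ≤ 1.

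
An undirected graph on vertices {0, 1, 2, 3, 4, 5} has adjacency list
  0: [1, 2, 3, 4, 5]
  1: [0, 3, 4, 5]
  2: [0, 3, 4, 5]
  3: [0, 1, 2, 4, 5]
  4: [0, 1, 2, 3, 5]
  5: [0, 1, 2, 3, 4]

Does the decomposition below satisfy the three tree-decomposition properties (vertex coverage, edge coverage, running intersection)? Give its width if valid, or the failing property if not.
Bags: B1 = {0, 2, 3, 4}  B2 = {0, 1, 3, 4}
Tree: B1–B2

A tree decomposition must satisfy three properties: every vertex lies in some bag; for every edge, both endpoints lie together in some bag; and for every vertex, the bags containing it form a connected subtree. Here vertex 5 appears in no bag, so the decomposition is invalid.

No — vertex 5 appears in no bag.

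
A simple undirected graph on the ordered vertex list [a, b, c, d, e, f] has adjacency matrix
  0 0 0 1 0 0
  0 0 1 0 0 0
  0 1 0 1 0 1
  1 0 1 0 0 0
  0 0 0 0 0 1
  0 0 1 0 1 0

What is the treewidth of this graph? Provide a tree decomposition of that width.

Treewidth 1.
One optimal decomposition is:
Bags: B1 = {c, f}  B2 = {e, f}  B3 = {c, d}  B4 = {a, d}  B5 = {b, c}
Tree: B1–B2, B1–B3, B3–B4, B3–B5

The largest bag has 2 vertices, giving width 1; this decomposition certifies tw(G) ≤ 1. Since G has at least one edge (e.g. c–f), it is not an edgeless graph, so tw(G) ≥ 1. Therefore the treewidth is 1.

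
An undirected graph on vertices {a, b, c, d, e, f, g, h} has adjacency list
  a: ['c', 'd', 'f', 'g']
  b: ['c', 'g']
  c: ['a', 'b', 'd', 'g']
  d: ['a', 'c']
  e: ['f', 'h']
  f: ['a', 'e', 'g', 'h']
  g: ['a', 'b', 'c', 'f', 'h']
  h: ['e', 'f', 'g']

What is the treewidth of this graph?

A width-2 tree decomposition is:
Bags: B1 = {a, f, g}  B2 = {f, g, h}  B3 = {a, c, g}  B4 = {a, c, d}  B5 = {b, c, g}  B6 = {e, f, h}
Tree: B1–B2, B1–B3, B3–B4, B3–B5, B2–B6
Each bag holds 3 vertices, so the decomposition has width 2, which upper-bounds the treewidth. For the lower bound, the 3 vertices {a, c, d} are pairwise adjacent, and any tree decomposition puts a clique entirely inside one bag — forcing width ≥ 2. Therefore the treewidth is 2.

2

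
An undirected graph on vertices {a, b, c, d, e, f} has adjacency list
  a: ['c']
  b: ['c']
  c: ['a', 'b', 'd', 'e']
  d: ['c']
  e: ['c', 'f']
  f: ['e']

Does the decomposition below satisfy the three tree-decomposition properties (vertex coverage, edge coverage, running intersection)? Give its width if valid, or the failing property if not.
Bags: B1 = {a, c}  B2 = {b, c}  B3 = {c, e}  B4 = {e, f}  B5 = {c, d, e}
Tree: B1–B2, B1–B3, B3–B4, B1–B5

A tree decomposition must satisfy three properties: every vertex lies in some bag; for every edge, both endpoints lie together in some bag; and for every vertex, the bags containing it form a connected subtree. Here bags containing vertex e are not connected in the tree, so the decomposition is invalid.

No — bags containing vertex e are not connected in the tree.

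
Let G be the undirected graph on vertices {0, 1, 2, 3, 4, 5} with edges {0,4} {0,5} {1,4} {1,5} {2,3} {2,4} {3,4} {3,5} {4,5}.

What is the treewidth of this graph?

A width-2 tree decomposition is:
Bags: B1 = {2, 3, 4}  B2 = {3, 4, 5}  B3 = {1, 4, 5}  B4 = {0, 4, 5}
Tree: B1–B2, B2–B3, B2–B4
Each bag holds 3 vertices, so the decomposition has width 2, which upper-bounds the treewidth. For the lower bound, the 3 vertices {2, 3, 4} are pairwise adjacent, and any tree decomposition puts a clique entirely inside one bag — forcing width ≥ 2. The upper and lower bounds meet at 2, so that is the treewidth.

2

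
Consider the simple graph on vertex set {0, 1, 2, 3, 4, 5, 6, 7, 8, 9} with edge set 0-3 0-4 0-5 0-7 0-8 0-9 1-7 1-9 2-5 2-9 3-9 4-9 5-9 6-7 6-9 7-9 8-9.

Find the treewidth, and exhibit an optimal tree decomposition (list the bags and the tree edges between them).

Every bag has size at most 3, so the width is 3 − 1 = 2 and tw(G) ≤ 2. On the other hand G contains the 3-clique {0, 3, 9}. A clique must lie in a single bag of any decomposition, so no decomposition can have width below 2. The upper and lower bounds meet at 2, so that is the treewidth.

Treewidth 2.
One such decomposition:
Bags: B1 = {0, 7, 9}  B2 = {0, 8, 9}  B3 = {6, 7, 9}  B4 = {0, 5, 9}  B5 = {0, 4, 9}  B6 = {2, 5, 9}  B7 = {0, 3, 9}  B8 = {1, 7, 9}
Tree: B1–B2, B1–B3, B1–B4, B4–B5, B4–B6, B4–B7, B3–B8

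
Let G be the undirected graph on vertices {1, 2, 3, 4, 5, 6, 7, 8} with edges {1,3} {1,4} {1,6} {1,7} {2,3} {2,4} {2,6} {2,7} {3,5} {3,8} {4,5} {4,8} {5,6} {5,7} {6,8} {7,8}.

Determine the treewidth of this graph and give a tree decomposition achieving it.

The largest bag has 5 vertices, giving width 4; this decomposition certifies tw(G) ≤ 4. For the lower bound: the 5 vertex sets {6,8}, {3,5}, {2,7}, {4}, {1} are disjoint, each induces a connected subgraph, and every pair is joined by at least one edge of G. Contracting each set to a single vertex therefore yields K_{5} as a minor, and since treewidth is minor-monotone, tw(G) ≥ tw(K_{5}) = 4. Combining the bounds, tw(G) = 4.

Treewidth 4.
One such decomposition:
Bags: B1 = {3, 4, 6, 7, 8}  B2 = {3, 4, 5, 6, 7}  B3 = {2, 3, 4, 6, 7}  B4 = {1, 3, 4, 6, 7}
Tree: B1–B2, B2–B3, B3–B4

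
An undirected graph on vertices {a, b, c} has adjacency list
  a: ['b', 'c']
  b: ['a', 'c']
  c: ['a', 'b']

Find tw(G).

2

A width-2 tree decomposition is:
Bags: B1 = {a, b, c}
Tree: (single bag)
A single bag containing all 3 vertices is trivially a valid decomposition of width 2. For the lower bound, the 3 vertices {a, b, c} are pairwise adjacent, and any tree decomposition puts a clique entirely inside one bag — forcing width ≥ 2. Hence tw(G) = 2 exactly.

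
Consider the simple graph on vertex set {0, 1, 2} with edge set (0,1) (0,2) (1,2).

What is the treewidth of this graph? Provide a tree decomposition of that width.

Treewidth 2.
One optimal decomposition is:
Bags: B1 = {0, 1, 2}
Tree: (single bag)

A single bag containing all 3 vertices is trivially a valid decomposition of width 2. Conversely, {0, 1, 2} is a clique of size 3, and the vertices of any clique must share a bag in every tree decomposition; so some bag has ≥ 3 vertices and tw(G) ≥ 2. The upper and lower bounds meet at 2, so that is the treewidth.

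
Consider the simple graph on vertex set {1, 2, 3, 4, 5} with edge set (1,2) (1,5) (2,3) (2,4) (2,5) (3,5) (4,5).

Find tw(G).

A width-2 tree decomposition is:
Bags: B1 = {2, 3, 5}  B2 = {2, 4, 5}  B3 = {1, 2, 5}
Tree: B1–B2, B1–B3
Each bag holds 3 vertices, so the decomposition has width 2, which upper-bounds the treewidth. On the other hand G contains the 3-clique {1, 2, 5}. A clique must lie in a single bag of any decomposition, so no decomposition can have width below 2. Combining the bounds, tw(G) = 2.

2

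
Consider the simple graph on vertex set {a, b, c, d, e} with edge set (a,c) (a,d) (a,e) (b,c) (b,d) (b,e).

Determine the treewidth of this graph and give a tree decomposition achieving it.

Treewidth 2.
Bags: B1 = {a, b, e}  B2 = {a, b, c}  B3 = {a, b, d}
Tree: B1–B2, B2–B3

Every bag has size at most 3, so the width is 3 − 1 = 2 and tw(G) ≤ 2. Since a–e–b–c–a is a cycle in G, G is not acyclic. Forests are exactly the graphs of treewidth ≤ 1, so tw(G) ≥ 2. Combining the bounds, tw(G) = 2.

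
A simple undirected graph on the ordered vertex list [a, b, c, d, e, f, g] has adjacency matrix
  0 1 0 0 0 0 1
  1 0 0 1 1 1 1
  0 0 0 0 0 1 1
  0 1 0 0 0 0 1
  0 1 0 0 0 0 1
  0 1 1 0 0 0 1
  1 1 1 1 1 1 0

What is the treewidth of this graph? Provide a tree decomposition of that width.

Treewidth 2.
One optimal decomposition is:
Bags: B1 = {a, b, g}  B2 = {b, e, g}  B3 = {b, f, g}  B4 = {b, d, g}  B5 = {c, f, g}
Tree: B1–B2, B1–B3, B3–B4, B3–B5

Each bag holds 3 vertices, so the decomposition has width 2, which upper-bounds the treewidth. On the other hand G contains the 3-clique {c, f, g}. A clique must lie in a single bag of any decomposition, so no decomposition can have width below 2. Hence tw(G) = 2 exactly.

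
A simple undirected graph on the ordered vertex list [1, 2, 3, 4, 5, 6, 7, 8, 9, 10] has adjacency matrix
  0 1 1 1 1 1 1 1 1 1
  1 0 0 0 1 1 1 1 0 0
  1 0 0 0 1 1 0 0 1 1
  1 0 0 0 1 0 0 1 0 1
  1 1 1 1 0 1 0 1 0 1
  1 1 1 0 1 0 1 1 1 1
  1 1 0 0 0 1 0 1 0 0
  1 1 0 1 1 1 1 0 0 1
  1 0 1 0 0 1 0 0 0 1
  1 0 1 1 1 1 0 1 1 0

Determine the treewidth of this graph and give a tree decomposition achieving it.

Treewidth 4.
Bags: B1 = {1, 3, 5, 6, 10}  B2 = {1, 3, 6, 9, 10}  B3 = {1, 5, 6, 8, 10}  B4 = {1, 2, 5, 6, 8}  B5 = {1, 4, 5, 8, 10}  B6 = {1, 2, 6, 7, 8}
Tree: B1–B2, B1–B3, B3–B4, B3–B5, B4–B6

Each bag holds 5 vertices, so the decomposition has width 4, which upper-bounds the treewidth. Conversely, {1, 4, 5, 8, 10} is a clique of size 5, and the vertices of any clique must share a bag in every tree decomposition; so some bag has ≥ 5 vertices and tw(G) ≥ 4. The upper and lower bounds meet at 4, so that is the treewidth.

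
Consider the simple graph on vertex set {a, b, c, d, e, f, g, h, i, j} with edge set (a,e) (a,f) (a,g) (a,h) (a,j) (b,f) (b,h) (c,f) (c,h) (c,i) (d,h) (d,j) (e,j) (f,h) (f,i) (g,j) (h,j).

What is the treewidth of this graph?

A width-2 tree decomposition is:
Bags: B1 = {a, f, h}  B2 = {a, h, j}  B3 = {c, f, h}  B4 = {c, f, i}  B5 = {a, e, j}  B6 = {b, f, h}  B7 = {a, g, j}  B8 = {d, h, j}
Tree: B1–B2, B1–B3, B3–B4, B2–B5, B3–B6, B5–B7, B2–B8
Every bag has size at most 3, so the width is 3 − 1 = 2 and tw(G) ≤ 2. Conversely, {a, g, j} is a clique of size 3, and the vertices of any clique must share a bag in every tree decomposition; so some bag has ≥ 3 vertices and tw(G) ≥ 2. The upper and lower bounds meet at 2, so that is the treewidth.

2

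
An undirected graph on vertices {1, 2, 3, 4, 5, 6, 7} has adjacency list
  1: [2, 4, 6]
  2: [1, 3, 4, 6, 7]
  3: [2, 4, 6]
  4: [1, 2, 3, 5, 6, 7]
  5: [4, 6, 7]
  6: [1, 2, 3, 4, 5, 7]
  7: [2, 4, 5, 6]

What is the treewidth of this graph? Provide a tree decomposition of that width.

Each bag holds 4 vertices, so the decomposition has width 3, which upper-bounds the treewidth. For the lower bound, the 4 vertices {1, 2, 4, 6} are pairwise adjacent, and any tree decomposition puts a clique entirely inside one bag — forcing width ≥ 3. Combining the bounds, tw(G) = 3.

Treewidth 3.
One such decomposition:
Bags: B1 = {2, 4, 6, 7}  B2 = {4, 5, 6, 7}  B3 = {2, 3, 4, 6}  B4 = {1, 2, 4, 6}
Tree: B1–B2, B1–B3, B3–B4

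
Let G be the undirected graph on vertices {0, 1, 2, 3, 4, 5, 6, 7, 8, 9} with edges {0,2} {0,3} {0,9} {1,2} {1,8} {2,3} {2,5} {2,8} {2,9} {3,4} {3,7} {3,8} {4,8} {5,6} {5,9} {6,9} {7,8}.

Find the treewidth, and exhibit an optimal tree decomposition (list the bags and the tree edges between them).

Every bag has size at most 3, so the width is 3 − 1 = 2 and tw(G) ≤ 2. For the lower bound, the 3 vertices {0, 2, 9} are pairwise adjacent, and any tree decomposition puts a clique entirely inside one bag — forcing width ≥ 2. The upper and lower bounds meet at 2, so that is the treewidth.

Treewidth 2.
One such decomposition:
Bags: B1 = {2, 3, 8}  B2 = {0, 2, 3}  B3 = {3, 4, 8}  B4 = {0, 2, 9}  B5 = {1, 2, 8}  B6 = {3, 7, 8}  B7 = {2, 5, 9}  B8 = {5, 6, 9}
Tree: B1–B2, B1–B3, B2–B4, B1–B5, B3–B6, B4–B7, B7–B8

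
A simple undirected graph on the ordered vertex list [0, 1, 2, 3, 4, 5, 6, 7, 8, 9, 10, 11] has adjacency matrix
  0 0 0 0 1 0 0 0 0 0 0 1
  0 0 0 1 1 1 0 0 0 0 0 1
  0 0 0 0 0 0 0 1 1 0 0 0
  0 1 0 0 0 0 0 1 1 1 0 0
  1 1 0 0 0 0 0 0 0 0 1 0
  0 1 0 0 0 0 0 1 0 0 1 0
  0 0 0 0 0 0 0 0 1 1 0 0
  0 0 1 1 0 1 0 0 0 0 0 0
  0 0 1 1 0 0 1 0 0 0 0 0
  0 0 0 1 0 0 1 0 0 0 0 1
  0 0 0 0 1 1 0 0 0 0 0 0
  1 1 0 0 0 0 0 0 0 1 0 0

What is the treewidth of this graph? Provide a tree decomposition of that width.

Treewidth 3.
One such decomposition:
Bags: B1 = {0, 4, 10, 11}  B2 = {1, 4, 10, 11}  B3 = {1, 5, 10, 11}  B4 = {1, 5, 9, 11}  B5 = {1, 3, 5, 9}  B6 = {3, 5, 7, 9}  B7 = {3, 6, 7, 9}  B8 = {3, 6, 7, 8}  B9 = {2, 6, 7, 8}
Tree: B1–B2, B2–B3, B3–B4, B4–B5, B5–B6, B6–B7, B7–B8, B8–B9

Every bag has size at most 4, so the width is 4 − 1 = 3 and tw(G) ≤ 3. For the lower bound: the 4 vertex sets {0,4,10}, {11}, {1}, {3,5,7,9} are disjoint, each induces a connected subgraph, and every pair is joined by at least one edge of G. Contracting each set to a single vertex therefore yields K_{4} as a minor, and since treewidth is minor-monotone, tw(G) ≥ tw(K_{4}) = 3. The upper and lower bounds meet at 3, so that is the treewidth.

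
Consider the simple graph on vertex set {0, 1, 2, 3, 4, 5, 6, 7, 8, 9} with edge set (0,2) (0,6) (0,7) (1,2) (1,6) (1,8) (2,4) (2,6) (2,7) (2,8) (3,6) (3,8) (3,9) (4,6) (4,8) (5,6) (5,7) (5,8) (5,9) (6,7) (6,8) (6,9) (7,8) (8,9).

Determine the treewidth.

3

A width-3 tree decomposition is:
Bags: B1 = {2, 6, 7, 8}  B2 = {5, 6, 7, 8}  B3 = {5, 6, 8, 9}  B4 = {3, 6, 8, 9}  B5 = {1, 2, 6, 8}  B6 = {2, 4, 6, 8}  B7 = {0, 2, 6, 7}
Tree: B1–B2, B2–B3, B3–B4, B1–B5, B5–B6, B1–B7
Every bag has size at most 4, so the width is 4 − 1 = 3 and tw(G) ≤ 3. For the lower bound, the 4 vertices {0, 2, 6, 7} are pairwise adjacent, and any tree decomposition puts a clique entirely inside one bag — forcing width ≥ 3. The upper and lower bounds meet at 3, so that is the treewidth.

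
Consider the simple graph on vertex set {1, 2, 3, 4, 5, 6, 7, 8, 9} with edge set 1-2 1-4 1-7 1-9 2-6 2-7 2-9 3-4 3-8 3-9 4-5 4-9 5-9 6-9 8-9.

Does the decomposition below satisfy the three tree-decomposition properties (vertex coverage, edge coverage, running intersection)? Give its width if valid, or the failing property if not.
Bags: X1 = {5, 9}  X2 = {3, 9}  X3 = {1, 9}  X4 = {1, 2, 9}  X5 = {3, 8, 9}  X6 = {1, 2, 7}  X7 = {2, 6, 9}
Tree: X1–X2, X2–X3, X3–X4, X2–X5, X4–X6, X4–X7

No — vertex 4 appears in no bag.

A tree decomposition must satisfy three properties: every vertex lies in some bag; for every edge, both endpoints lie together in some bag; and for every vertex, the bags containing it form a connected subtree. Here vertex 4 appears in no bag, so the decomposition is invalid.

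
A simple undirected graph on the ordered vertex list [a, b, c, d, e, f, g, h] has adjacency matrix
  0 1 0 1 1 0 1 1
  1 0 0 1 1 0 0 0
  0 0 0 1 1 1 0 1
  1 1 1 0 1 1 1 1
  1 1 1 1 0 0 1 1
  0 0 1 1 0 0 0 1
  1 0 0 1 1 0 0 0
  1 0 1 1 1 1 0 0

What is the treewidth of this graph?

3

A width-3 tree decomposition is:
Bags: B1 = {a, d, e, g}  B2 = {a, d, e, h}  B3 = {c, d, e, h}  B4 = {c, d, f, h}  B5 = {a, b, d, e}
Tree: B1–B2, B2–B3, B3–B4, B1–B5
The largest bag has 4 vertices, giving width 3; this decomposition certifies tw(G) ≤ 3. For the lower bound, the 4 vertices {c, d, e, h} are pairwise adjacent, and any tree decomposition puts a clique entirely inside one bag — forcing width ≥ 3. Hence tw(G) = 3 exactly.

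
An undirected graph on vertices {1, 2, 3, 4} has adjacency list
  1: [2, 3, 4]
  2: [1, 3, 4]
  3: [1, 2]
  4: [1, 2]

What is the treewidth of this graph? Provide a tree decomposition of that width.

Each bag holds 3 vertices, so the decomposition has width 2, which upper-bounds the treewidth. Conversely, {1, 2, 3} is a clique of size 3, and the vertices of any clique must share a bag in every tree decomposition; so some bag has ≥ 3 vertices and tw(G) ≥ 2. Therefore the treewidth is 2.

Treewidth 2.
Bags: B1 = {1, 2, 3}  B2 = {1, 2, 4}
Tree: B1–B2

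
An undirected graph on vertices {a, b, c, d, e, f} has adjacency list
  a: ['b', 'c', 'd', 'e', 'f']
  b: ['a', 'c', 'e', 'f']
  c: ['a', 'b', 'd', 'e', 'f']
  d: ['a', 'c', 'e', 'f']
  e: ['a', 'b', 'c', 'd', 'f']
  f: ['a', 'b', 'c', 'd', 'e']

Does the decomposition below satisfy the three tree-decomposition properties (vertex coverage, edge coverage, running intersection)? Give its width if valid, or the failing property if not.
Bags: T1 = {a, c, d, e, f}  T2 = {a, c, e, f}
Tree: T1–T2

No — vertex b appears in no bag.

A tree decomposition must satisfy three properties: every vertex lies in some bag; for every edge, both endpoints lie together in some bag; and for every vertex, the bags containing it form a connected subtree. Here vertex b appears in no bag, so the decomposition is invalid.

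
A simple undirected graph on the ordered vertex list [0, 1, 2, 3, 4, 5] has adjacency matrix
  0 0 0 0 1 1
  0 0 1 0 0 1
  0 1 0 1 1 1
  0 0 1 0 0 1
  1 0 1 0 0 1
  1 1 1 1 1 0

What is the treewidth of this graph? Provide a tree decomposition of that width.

Treewidth 2.
Bags: B1 = {2, 3, 5}  B2 = {1, 2, 5}  B3 = {2, 4, 5}  B4 = {0, 4, 5}
Tree: B1–B2, B2–B3, B3–B4

Every bag has size at most 3, so the width is 3 − 1 = 2 and tw(G) ≤ 2. For the lower bound, the 3 vertices {0, 4, 5} are pairwise adjacent, and any tree decomposition puts a clique entirely inside one bag — forcing width ≥ 2. The upper and lower bounds meet at 2, so that is the treewidth.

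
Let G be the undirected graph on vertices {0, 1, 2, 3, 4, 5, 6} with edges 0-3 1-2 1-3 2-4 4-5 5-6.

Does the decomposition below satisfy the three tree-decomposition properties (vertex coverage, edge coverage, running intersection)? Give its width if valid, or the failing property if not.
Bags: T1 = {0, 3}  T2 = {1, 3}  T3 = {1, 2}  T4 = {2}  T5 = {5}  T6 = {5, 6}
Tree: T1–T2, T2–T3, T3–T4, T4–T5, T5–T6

No — vertex 4 appears in no bag.

A tree decomposition must satisfy three properties: every vertex lies in some bag; for every edge, both endpoints lie together in some bag; and for every vertex, the bags containing it form a connected subtree. Here vertex 4 appears in no bag, so the decomposition is invalid.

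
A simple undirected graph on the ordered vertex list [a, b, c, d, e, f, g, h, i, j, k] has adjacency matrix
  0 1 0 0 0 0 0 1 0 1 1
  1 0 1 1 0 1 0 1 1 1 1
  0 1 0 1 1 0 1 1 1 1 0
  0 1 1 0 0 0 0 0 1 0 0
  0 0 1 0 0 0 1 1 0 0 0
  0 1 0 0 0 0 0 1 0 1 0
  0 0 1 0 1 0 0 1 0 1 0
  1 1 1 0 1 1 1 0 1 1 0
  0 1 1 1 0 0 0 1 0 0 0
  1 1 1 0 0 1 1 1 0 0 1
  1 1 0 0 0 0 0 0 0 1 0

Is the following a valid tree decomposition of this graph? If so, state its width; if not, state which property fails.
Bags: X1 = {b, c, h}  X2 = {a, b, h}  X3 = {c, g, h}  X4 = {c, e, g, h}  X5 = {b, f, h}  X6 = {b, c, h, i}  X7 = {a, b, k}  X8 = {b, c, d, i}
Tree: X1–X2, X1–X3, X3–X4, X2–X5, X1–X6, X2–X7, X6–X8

No — vertex j appears in no bag.

A tree decomposition must satisfy three properties: every vertex lies in some bag; for every edge, both endpoints lie together in some bag; and for every vertex, the bags containing it form a connected subtree. Here vertex j appears in no bag, so the decomposition is invalid.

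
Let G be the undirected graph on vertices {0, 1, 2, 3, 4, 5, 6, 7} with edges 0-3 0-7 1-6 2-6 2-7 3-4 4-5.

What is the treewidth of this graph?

A width-1 tree decomposition is:
Bags: B1 = {4, 5}  B2 = {3, 4}  B3 = {0, 3}  B4 = {0, 7}  B5 = {2, 7}  B6 = {2, 6}  B7 = {1, 6}
Tree: B1–B2, B2–B3, B3–B4, B4–B5, B5–B6, B6–B7
Every bag has size at most 2, so the width is 2 − 1 = 1 and tw(G) ≤ 1. G has an edge, so its treewidth is at least 1. The upper and lower bounds meet at 1, so that is the treewidth.

1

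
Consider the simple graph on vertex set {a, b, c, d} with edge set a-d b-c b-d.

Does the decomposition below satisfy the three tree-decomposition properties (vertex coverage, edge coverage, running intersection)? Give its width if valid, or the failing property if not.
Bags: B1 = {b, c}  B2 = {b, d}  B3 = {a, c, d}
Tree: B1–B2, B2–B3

A tree decomposition must satisfy three properties: every vertex lies in some bag; for every edge, both endpoints lie together in some bag; and for every vertex, the bags containing it form a connected subtree. Here bags containing vertex c are not connected in the tree, so the decomposition is invalid.

No — bags containing vertex c are not connected in the tree.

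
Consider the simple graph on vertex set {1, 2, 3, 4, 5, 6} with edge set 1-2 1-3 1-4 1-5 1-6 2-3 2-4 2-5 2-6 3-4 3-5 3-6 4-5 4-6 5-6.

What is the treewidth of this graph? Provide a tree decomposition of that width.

Treewidth 5.
Bags: B1 = {1, 2, 3, 4, 5, 6}
Tree: (single bag)

With just one bag of size 6, the width is 6 − 1 = 5, so tw(G) ≤ 5. Conversely, {1, 2, 3, 4, 5, 6} is a clique of size 6, and the vertices of any clique must share a bag in every tree decomposition; so some bag has ≥ 6 vertices and tw(G) ≥ 5. Hence tw(G) = 5 exactly.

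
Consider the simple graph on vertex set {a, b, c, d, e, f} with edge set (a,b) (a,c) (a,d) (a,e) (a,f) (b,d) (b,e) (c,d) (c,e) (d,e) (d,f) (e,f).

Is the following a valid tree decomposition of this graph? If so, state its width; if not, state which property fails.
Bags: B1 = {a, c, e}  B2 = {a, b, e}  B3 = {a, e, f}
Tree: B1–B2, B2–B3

No — vertex d appears in no bag.

A tree decomposition must satisfy three properties: every vertex lies in some bag; for every edge, both endpoints lie together in some bag; and for every vertex, the bags containing it form a connected subtree. Here vertex d appears in no bag, so the decomposition is invalid.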